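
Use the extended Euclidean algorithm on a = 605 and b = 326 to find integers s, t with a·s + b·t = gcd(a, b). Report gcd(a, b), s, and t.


Euclidean algorithm on (605, 326) — divide until remainder is 0:
  605 = 1 · 326 + 279
  326 = 1 · 279 + 47
  279 = 5 · 47 + 44
  47 = 1 · 44 + 3
  44 = 14 · 3 + 2
  3 = 1 · 2 + 1
  2 = 2 · 1 + 0
gcd(605, 326) = 1.
Track Bezout coefficients alongside the remainders: start with r₀ = 605 = a·1 + b·0 (s = 1, t = 0) and r₁ = 326 = a·0 + b·1 (s = 0, t = 1); each new remainder r_{k+1} = r_{k-1} − q_k·r_k inherits s_{k+1} = s_{k-1} − q_k·s_k, t_{k+1} = t_{k-1} − q_k·t_k, so r_k = a·s_k + b·t_k at every step:
  q = 1: r = 279, s = 1 − 1·0 = 1, t = 0 − 1·1 = -1  (check: 605·1 + 326·(-1) = 279)
  q = 1: r = 47, s = 0 − 1·1 = -1, t = 1 − 1·(-1) = 2  (check: 605·(-1) + 326·2 = 47)
  q = 5: r = 44, s = 1 − 5·(-1) = 6, t = -1 − 5·2 = -11  (check: 605·6 + 326·(-11) = 44)
  q = 1: r = 3, s = -1 − 1·6 = -7, t = 2 − 1·(-11) = 13  (check: 605·(-7) + 326·13 = 3)
  q = 14: r = 2, s = 6 − 14·(-7) = 104, t = -11 − 14·13 = -193  (check: 605·104 + 326·(-193) = 2)
  q = 1: r = 1, s = -7 − 1·104 = -111, t = 13 − 1·(-193) = 206  (check: 605·(-111) + 326·206 = 1)
The row with r = 1 (the gcd) gives the Bezout coefficients s = -111, t = 206.
Result: 605 · (-111) + 326 · (206) = 1.

gcd(605, 326) = 1; s = -111, t = 206 (check: 605·(-111) + 326·206 = 1).


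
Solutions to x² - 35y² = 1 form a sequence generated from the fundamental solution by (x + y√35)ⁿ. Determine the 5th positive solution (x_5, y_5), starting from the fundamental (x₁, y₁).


Step 1: Find the fundamental solution (x₁, y₁) of x² - 35y² = 1.
  Expand √35 as a continued fraction. a₀ = ⌊√35⌋ = 5; iterate m_{k+1} = d_k·a_k − m_k, d_{k+1} = (35 − m_{k+1}²)/d_k, a_{k+1} = ⌊(a₀ + m_{k+1})/d_{k+1}⌋ (starting m₀ = 0, d₀ = 1), with convergents p_k = a_k·p_{k-1} + p_{k-2}, q_k = a_k·q_{k-1} + q_{k-2} (p₋₁ = 1, q₋₁ = 0):
  k = 0: a₀ = 5; p₀/q₀ = 5/1; p₀² − 35·q₀² = 25 − 35 = -10.
  k = 1: m = 5, d = 10, a = ⌊(5 + 5)/10⌋ = 1; p/q = (1·5 + 1)/(1·1 + 0) = 6/1; p² − 35·q² = 36 − 35 = 1.
  The first convergent with p² − 35·q² = 1 gives the fundamental solution (x₁, y₁) = (6, 1).
Step 2: Apply the recurrence (x_{n+1}, y_{n+1}) = (x₁x_n + 35y₁y_n, x₁y_n + y₁x_n) repeatedly.
  From (x_1, y_1) = (6, 1): x_2 = 6·6 + 35·1·1 = 71; y_2 = 6·1 + 1·6 = 12.
  From (x_2, y_2) = (71, 12): x_3 = 6·71 + 35·1·12 = 846; y_3 = 6·12 + 1·71 = 143.
  From (x_3, y_3) = (846, 143): x_4 = 6·846 + 35·1·143 = 10081; y_4 = 6·143 + 1·846 = 1704.
  From (x_4, y_4) = (10081, 1704): x_5 = 6·10081 + 35·1·1704 = 120126; y_5 = 6·1704 + 1·10081 = 20305.
Step 3: Verify x_5² - 35·y_5² = 14430255876 - 14430255875 = 1 (should be 1). ✓

(x_1, y_1) = (6, 1); (x_5, y_5) = (120126, 20305).


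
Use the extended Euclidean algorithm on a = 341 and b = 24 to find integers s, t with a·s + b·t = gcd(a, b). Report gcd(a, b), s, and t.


Euclidean algorithm on (341, 24) — divide until remainder is 0:
  341 = 14 · 24 + 5
  24 = 4 · 5 + 4
  5 = 1 · 4 + 1
  4 = 4 · 1 + 0
gcd(341, 24) = 1.
Track Bezout coefficients alongside the remainders: start with r₀ = 341 = a·1 + b·0 (s = 1, t = 0) and r₁ = 24 = a·0 + b·1 (s = 0, t = 1); each new remainder r_{k+1} = r_{k-1} − q_k·r_k inherits s_{k+1} = s_{k-1} − q_k·s_k, t_{k+1} = t_{k-1} − q_k·t_k, so r_k = a·s_k + b·t_k at every step:
  q = 14: r = 5, s = 1 − 14·0 = 1, t = 0 − 14·1 = -14  (check: 341·1 + 24·(-14) = 5)
  q = 4: r = 4, s = 0 − 4·1 = -4, t = 1 − 4·(-14) = 57  (check: 341·(-4) + 24·57 = 4)
  q = 1: r = 1, s = 1 − 1·(-4) = 5, t = -14 − 1·57 = -71  (check: 341·5 + 24·(-71) = 1)
The row with r = 1 (the gcd) gives the Bezout coefficients s = 5, t = -71.
Result: 341 · (5) + 24 · (-71) = 1.

gcd(341, 24) = 1; s = 5, t = -71 (check: 341·5 + 24·(-71) = 1).


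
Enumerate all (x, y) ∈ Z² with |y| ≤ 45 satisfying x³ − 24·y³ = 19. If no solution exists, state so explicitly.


The equation is x³ - 24y³ = 19. For fixed y, x³ = 24·y³ + 19, so a solution requires the RHS to be a perfect cube.
Strategy: iterate y from -45 to 45, compute RHS = 24·y³ + 19, and check whether it is a (positive or negative) perfect cube.
Check small values of y:
  y = 0: RHS = 19 is not a perfect cube.
  y = 1: RHS = 43 is not a perfect cube.
  y = -1: RHS = -5 is not a perfect cube.
  y = 2: RHS = 211 is not a perfect cube.
  y = -2: RHS = -173 is not a perfect cube.
  y = 3: RHS = 667 is not a perfect cube.
  y = -3: RHS = -629 is not a perfect cube.
Continuing the search up to |y| = 45 finds no solutions either.
No (x, y) in the scanned range satisfies the equation.

No integer solutions with |y| ≤ 45.


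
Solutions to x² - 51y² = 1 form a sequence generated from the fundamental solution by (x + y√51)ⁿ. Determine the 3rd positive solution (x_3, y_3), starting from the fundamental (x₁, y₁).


Step 1: Find the fundamental solution (x₁, y₁) of x² - 51y² = 1.
  Expand √51 as a continued fraction. a₀ = ⌊√51⌋ = 7; iterate m_{k+1} = d_k·a_k − m_k, d_{k+1} = (51 − m_{k+1}²)/d_k, a_{k+1} = ⌊(a₀ + m_{k+1})/d_{k+1}⌋ (starting m₀ = 0, d₀ = 1), with convergents p_k = a_k·p_{k-1} + p_{k-2}, q_k = a_k·q_{k-1} + q_{k-2} (p₋₁ = 1, q₋₁ = 0):
  k = 0: a₀ = 7; p₀/q₀ = 7/1; p₀² − 51·q₀² = 49 − 51 = -2.
  k = 1: m = 7, d = 2, a = ⌊(7 + 7)/2⌋ = 7; p/q = (7·7 + 1)/(7·1 + 0) = 50/7; p² − 51·q² = 2500 − 2499 = 1.
  The first convergent with p² − 51·q² = 1 gives the fundamental solution (x₁, y₁) = (50, 7).
Step 2: Apply the recurrence (x_{n+1}, y_{n+1}) = (x₁x_n + 51y₁y_n, x₁y_n + y₁x_n) repeatedly.
  From (x_1, y_1) = (50, 7): x_2 = 50·50 + 51·7·7 = 4999; y_2 = 50·7 + 7·50 = 700.
  From (x_2, y_2) = (4999, 700): x_3 = 50·4999 + 51·7·700 = 499850; y_3 = 50·700 + 7·4999 = 69993.
Step 3: Verify x_3² - 51·y_3² = 249850022500 - 249850022499 = 1 (should be 1). ✓

(x_1, y_1) = (50, 7); (x_3, y_3) = (499850, 69993).


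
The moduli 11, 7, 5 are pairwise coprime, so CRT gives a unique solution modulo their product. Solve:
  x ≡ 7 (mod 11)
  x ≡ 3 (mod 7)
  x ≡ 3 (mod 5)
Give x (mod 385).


Moduli 11, 7, 5 are pairwise coprime; by CRT there is a unique solution modulo M = 11 · 7 · 5 = 385.
Solve pairwise, accumulating the modulus:
  Start with x ≡ 7 (mod 11).
  Combine with x ≡ 3 (mod 7): since gcd(11, 7) = 1, we get a unique residue mod 77.
    Write x = 7 + 11·t and substitute into x ≡ 3 (mod 7): 11·t ≡ 3 − 7 = -4 (mod 7).
    Reduce coefficients mod 7: 4·t ≡ 3 (mod 7).
    The inverse of 4 mod 7 is 2 (since 4·2 = 8 = 1·7 + 1), so t ≡ 2·3 = 6 ≡ 6 (mod 7).
    Then x = 7 + 11·6 = 73, valid modulo lcm(11, 7) = 77: x ≡ 73 (mod 77).
  Combine with x ≡ 3 (mod 5): since gcd(77, 5) = 1, we get a unique residue mod 385.
    Write x = 73 + 77·t and substitute into x ≡ 3 (mod 5): 77·t ≡ 3 − 73 = -70 (mod 5).
    Reduce coefficients mod 5: 2·t ≡ 0 (mod 5).
    The inverse of 2 mod 5 is 3 (since 2·3 = 6 = 1·5 + 1), so t ≡ 3·0 = 0 ≡ 0 (mod 5).
    Then x = 73 + 77·0 = 73, valid modulo lcm(77, 5) = 385: x ≡ 73 (mod 385).
Verify: 73 mod 11 = 7 ✓, 73 mod 7 = 3 ✓, 73 mod 5 = 3 ✓.

x ≡ 73 (mod 385).


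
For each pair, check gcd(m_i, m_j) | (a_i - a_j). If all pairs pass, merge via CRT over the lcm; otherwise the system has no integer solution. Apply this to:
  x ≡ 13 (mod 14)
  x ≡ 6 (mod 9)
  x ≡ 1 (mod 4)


Moduli 14, 9, 4 are not pairwise coprime, so CRT works modulo lcm(m_i) when all pairwise compatibility conditions hold.
Pairwise compatibility: gcd(m_i, m_j) must divide a_i - a_j for every pair.
Merge one congruence at a time:
  Start: x ≡ 13 (mod 14).
  Combine with x ≡ 6 (mod 9): gcd(14, 9) = 1; 6 - 13 = -7, which IS divisible by 1, so compatible.
    Write x = 13 + 14·t and substitute into x ≡ 6 (mod 9): 14·t ≡ 6 − 13 = -7 (mod 9).
    Reduce coefficients mod 9: 5·t ≡ 2 (mod 9).
    The inverse of 5 mod 9 is 2 (since 5·2 = 10 = 1·9 + 1), so t ≡ 2·2 = 4 ≡ 4 (mod 9).
    Then x = 13 + 14·4 = 69, valid modulo lcm(14, 9) = 126: x ≡ 69 (mod 126).
  Combine with x ≡ 1 (mod 4): gcd(126, 4) = 2; 1 - 69 = -68, which IS divisible by 2, so compatible.
    Write x = 69 + 126·t and substitute into x ≡ 1 (mod 4): 126·t ≡ 1 − 69 = -68 (mod 4).
    Divide the congruence (and modulus) by g = 2: 63·t ≡ -34 (mod 2).
    Reduce coefficients mod 2: 1·t ≡ 0 (mod 2).
    So t ≡ 0 (mod 2).
    Then x = 69 + 126·0 = 69, valid modulo lcm(126, 4) = 252: x ≡ 69 (mod 252).
Verify: 69 mod 14 = 13, 69 mod 9 = 6, 69 mod 4 = 1.

x ≡ 69 (mod 252).


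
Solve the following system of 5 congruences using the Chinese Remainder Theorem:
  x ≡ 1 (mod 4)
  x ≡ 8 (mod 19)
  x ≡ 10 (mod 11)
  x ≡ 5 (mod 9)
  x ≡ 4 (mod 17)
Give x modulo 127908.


Product of moduli M = 4 · 19 · 11 · 9 · 17 = 127908.
Merge one congruence at a time:
  Start: x ≡ 1 (mod 4).
  Combine with x ≡ 8 (mod 19); new modulus lcm = 76.
    Write x = 1 + 4·t and substitute into x ≡ 8 (mod 19): 4·t ≡ 8 − 1 = 7 (mod 19).
    The inverse of 4 mod 19 is 5 (since 4·5 = 20 = 1·19 + 1), so t ≡ 5·7 = 35 ≡ 16 (mod 19).
    Then x = 1 + 4·16 = 65, valid modulo lcm(4, 19) = 76: x ≡ 65 (mod 76).
  Combine with x ≡ 10 (mod 11); new modulus lcm = 836.
    Write x = 65 + 76·t and substitute into x ≡ 10 (mod 11): 76·t ≡ 10 − 65 = -55 (mod 11).
    Reduce coefficients mod 11: 10·t ≡ 0 (mod 11).
    The inverse of 10 mod 11 is 10 (since 10·10 = 100 = 9·11 + 1), so t ≡ 10·0 = 0 ≡ 0 (mod 11).
    Then x = 65 + 76·0 = 65, valid modulo lcm(76, 11) = 836: x ≡ 65 (mod 836).
  Combine with x ≡ 5 (mod 9); new modulus lcm = 7524.
    Write x = 65 + 836·t and substitute into x ≡ 5 (mod 9): 836·t ≡ 5 − 65 = -60 (mod 9).
    Reduce coefficients mod 9: 8·t ≡ 3 (mod 9).
    The inverse of 8 mod 9 is 8 (since 8·8 = 64 = 7·9 + 1), so t ≡ 8·3 = 24 ≡ 6 (mod 9).
    Then x = 65 + 836·6 = 5081, valid modulo lcm(836, 9) = 7524: x ≡ 5081 (mod 7524).
  Combine with x ≡ 4 (mod 17); new modulus lcm = 127908.
    Write x = 5081 + 7524·t and substitute into x ≡ 4 (mod 17): 7524·t ≡ 4 − 5081 = -5077 (mod 17).
    Reduce coefficients mod 17: 10·t ≡ 6 (mod 17).
    The inverse of 10 mod 17 is 12 (since 10·12 = 120 = 7·17 + 1), so t ≡ 12·6 = 72 ≡ 4 (mod 17).
    Then x = 5081 + 7524·4 = 35177, valid modulo lcm(7524, 17) = 127908: x ≡ 35177 (mod 127908).
Verify against each original: 35177 mod 4 = 1, 35177 mod 19 = 8, 35177 mod 11 = 10, 35177 mod 9 = 5, 35177 mod 17 = 4.

x ≡ 35177 (mod 127908).


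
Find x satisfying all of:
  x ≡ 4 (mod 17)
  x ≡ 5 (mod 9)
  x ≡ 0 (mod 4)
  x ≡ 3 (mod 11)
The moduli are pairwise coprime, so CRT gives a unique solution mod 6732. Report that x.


Product of moduli M = 17 · 9 · 4 · 11 = 6732.
Merge one congruence at a time:
  Start: x ≡ 4 (mod 17).
  Combine with x ≡ 5 (mod 9); new modulus lcm = 153.
    Write x = 4 + 17·t and substitute into x ≡ 5 (mod 9): 17·t ≡ 5 − 4 = 1 (mod 9).
    Reduce coefficients mod 9: 8·t ≡ 1 (mod 9).
    The inverse of 8 mod 9 is 8 (since 8·8 = 64 = 7·9 + 1), so t ≡ 8·1 = 8 ≡ 8 (mod 9).
    Then x = 4 + 17·8 = 140, valid modulo lcm(17, 9) = 153: x ≡ 140 (mod 153).
  Combine with x ≡ 0 (mod 4); new modulus lcm = 612.
    Write x = 140 + 153·t and substitute into x ≡ 0 (mod 4): 153·t ≡ 0 − 140 = -140 (mod 4).
    Reduce coefficients mod 4: 1·t ≡ 0 (mod 4).
    So t ≡ 0 (mod 4).
    Then x = 140 + 153·0 = 140, valid modulo lcm(153, 4) = 612: x ≡ 140 (mod 612).
  Combine with x ≡ 3 (mod 11); new modulus lcm = 6732.
    Write x = 140 + 612·t and substitute into x ≡ 3 (mod 11): 612·t ≡ 3 − 140 = -137 (mod 11).
    Reduce coefficients mod 11: 7·t ≡ 6 (mod 11).
    The inverse of 7 mod 11 is 8 (since 7·8 = 56 = 5·11 + 1), so t ≡ 8·6 = 48 ≡ 4 (mod 11).
    Then x = 140 + 612·4 = 2588, valid modulo lcm(612, 11) = 6732: x ≡ 2588 (mod 6732).
Verify against each original: 2588 mod 17 = 4, 2588 mod 9 = 5, 2588 mod 4 = 0, 2588 mod 11 = 3.

x ≡ 2588 (mod 6732).


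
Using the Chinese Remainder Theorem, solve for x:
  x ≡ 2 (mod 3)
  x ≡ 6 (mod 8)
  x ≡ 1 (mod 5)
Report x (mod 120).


Moduli 3, 8, 5 are pairwise coprime; by CRT there is a unique solution modulo M = 3 · 8 · 5 = 120.
Solve pairwise, accumulating the modulus:
  Start with x ≡ 2 (mod 3).
  Combine with x ≡ 6 (mod 8): since gcd(3, 8) = 1, we get a unique residue mod 24.
    Write x = 2 + 3·t and substitute into x ≡ 6 (mod 8): 3·t ≡ 6 − 2 = 4 (mod 8).
    The inverse of 3 mod 8 is 3 (since 3·3 = 9 = 1·8 + 1), so t ≡ 3·4 = 12 ≡ 4 (mod 8).
    Then x = 2 + 3·4 = 14, valid modulo lcm(3, 8) = 24: x ≡ 14 (mod 24).
  Combine with x ≡ 1 (mod 5): since gcd(24, 5) = 1, we get a unique residue mod 120.
    Write x = 14 + 24·t and substitute into x ≡ 1 (mod 5): 24·t ≡ 1 − 14 = -13 (mod 5).
    Reduce coefficients mod 5: 4·t ≡ 2 (mod 5).
    The inverse of 4 mod 5 is 4 (since 4·4 = 16 = 3·5 + 1), so t ≡ 4·2 = 8 ≡ 3 (mod 5).
    Then x = 14 + 24·3 = 86, valid modulo lcm(24, 5) = 120: x ≡ 86 (mod 120).
Verify: 86 mod 3 = 2 ✓, 86 mod 8 = 6 ✓, 86 mod 5 = 1 ✓.

x ≡ 86 (mod 120).


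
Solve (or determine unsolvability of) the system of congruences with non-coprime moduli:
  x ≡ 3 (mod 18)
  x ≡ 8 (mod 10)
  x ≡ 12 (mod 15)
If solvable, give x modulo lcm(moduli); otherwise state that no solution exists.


Moduli 18, 10, 15 are not pairwise coprime, so CRT works modulo lcm(m_i) when all pairwise compatibility conditions hold.
Pairwise compatibility: gcd(m_i, m_j) must divide a_i - a_j for every pair.
Merge one congruence at a time:
  Start: x ≡ 3 (mod 18).
  Combine with x ≡ 8 (mod 10): gcd(18, 10) = 2, and 8 - 3 = 5 is NOT divisible by 2.
    ⇒ system is inconsistent (no integer solution).

No solution (the system is inconsistent).


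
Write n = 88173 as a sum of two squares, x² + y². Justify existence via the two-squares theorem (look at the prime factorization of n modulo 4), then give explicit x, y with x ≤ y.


Step 1: Factor n = 88173 = 3^2 · 97 · 101.
Step 2: Check the mod-4 condition on each prime factor: 3 ≡ 3 (mod 4), exponent 2 (must be even); 97 ≡ 1 (mod 4), exponent 1; 101 ≡ 1 (mod 4), exponent 1.
All primes ≡ 3 (mod 4) appear to even exponent (or don't appear), so by the two-squares theorem n IS expressible as a sum of two squares.
Step 3: Build a representation. Group n = k² · m with k = 3 and m = 97 · 101 = 9797 (a product of primes ≡ 1 (mod 4)); a representation of m scales to one of n via (k·x)² + (k·y)² = k²(x² + y²). Each prime p ≡ 1 (mod 4) is itself a sum of two squares; find a² by testing p − a² for a perfect square:
  97: 97 − 1² = 96, 97 − 2² = 93, 97 − 3² = 88, 97 − 4² = 81 = 9² ⇒ 97 = 4² + 9².
  101: 101 − 1² = 100 = 10² ⇒ 101 = 1² + 10².
  Combine using the Brahmagupta–Fibonacci identity (a² + b²)(c² + d²) = (ac − bd)² + (ad + bc)² = (ac + bd)² + (ad − bc)²:
  97 · 101 = 9797: from (4² + 9²)(1² + 10²), take (4·1 − 9·10, 4·10 + 9·1) = (4 − 90, 40 + 9) = (-86, 49); dropping signs (only squares matter) gives (86, 49); check 86² + 49² = 7396 + 2401 = 9797 ✓.
  Scale by k = 3: (3·86, 3·49) = (258, 147).
Step 4: Order so x ≤ y and verify: 147² + 258² = 21609 + 66564 = 88173 = n. ✓

n = 88173 = 147² + 258² (one valid representation with x ≤ y).


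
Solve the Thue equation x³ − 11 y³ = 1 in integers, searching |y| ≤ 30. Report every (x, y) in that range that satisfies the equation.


The equation is x³ - 11y³ = 1. For fixed y, x³ = 11·y³ + 1, so a solution requires the RHS to be a perfect cube.
Strategy: iterate y from -30 to 30, compute RHS = 11·y³ + 1, and check whether it is a (positive or negative) perfect cube.
Check small values of y:
  y = 0: RHS = 1 = (1)³ ⇒ x = 1 works.
  y = 1: RHS = 12 is not a perfect cube.
  y = -1: RHS = -10 is not a perfect cube.
  y = 2: RHS = 89 is not a perfect cube.
  y = -2: RHS = -87 is not a perfect cube.
  y = 3: RHS = 298 is not a perfect cube.
  y = -3: RHS = -296 is not a perfect cube.
Continuing the search up to |y| = 30 finds no further solutions beyond those listed.
Collected solutions: (1, 0).

Solutions (with |y| ≤ 30): (1, 0).


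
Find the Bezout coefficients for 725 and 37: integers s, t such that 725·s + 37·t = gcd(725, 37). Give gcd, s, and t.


Euclidean algorithm on (725, 37) — divide until remainder is 0:
  725 = 19 · 37 + 22
  37 = 1 · 22 + 15
  22 = 1 · 15 + 7
  15 = 2 · 7 + 1
  7 = 7 · 1 + 0
gcd(725, 37) = 1.
Track Bezout coefficients alongside the remainders: start with r₀ = 725 = a·1 + b·0 (s = 1, t = 0) and r₁ = 37 = a·0 + b·1 (s = 0, t = 1); each new remainder r_{k+1} = r_{k-1} − q_k·r_k inherits s_{k+1} = s_{k-1} − q_k·s_k, t_{k+1} = t_{k-1} − q_k·t_k, so r_k = a·s_k + b·t_k at every step:
  q = 19: r = 22, s = 1 − 19·0 = 1, t = 0 − 19·1 = -19  (check: 725·1 + 37·(-19) = 22)
  q = 1: r = 15, s = 0 − 1·1 = -1, t = 1 − 1·(-19) = 20  (check: 725·(-1) + 37·20 = 15)
  q = 1: r = 7, s = 1 − 1·(-1) = 2, t = -19 − 1·20 = -39  (check: 725·2 + 37·(-39) = 7)
  q = 2: r = 1, s = -1 − 2·2 = -5, t = 20 − 2·(-39) = 98  (check: 725·(-5) + 37·98 = 1)
The row with r = 1 (the gcd) gives the Bezout coefficients s = -5, t = 98.
Result: 725 · (-5) + 37 · (98) = 1.

gcd(725, 37) = 1; s = -5, t = 98 (check: 725·(-5) + 37·98 = 1).


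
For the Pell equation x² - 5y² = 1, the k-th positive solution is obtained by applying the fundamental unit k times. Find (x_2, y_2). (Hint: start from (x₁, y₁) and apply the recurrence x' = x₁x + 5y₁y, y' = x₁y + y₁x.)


Step 1: Find the fundamental solution (x₁, y₁) of x² - 5y² = 1.
  Expand √5 as a continued fraction. a₀ = ⌊√5⌋ = 2; iterate m_{k+1} = d_k·a_k − m_k, d_{k+1} = (5 − m_{k+1}²)/d_k, a_{k+1} = ⌊(a₀ + m_{k+1})/d_{k+1}⌋ (starting m₀ = 0, d₀ = 1), with convergents p_k = a_k·p_{k-1} + p_{k-2}, q_k = a_k·q_{k-1} + q_{k-2} (p₋₁ = 1, q₋₁ = 0):
  k = 0: a₀ = 2; p₀/q₀ = 2/1; p₀² − 5·q₀² = 4 − 5 = -1.
  k = 1: m = 2, d = 1, a = ⌊(2 + 2)/1⌋ = 4; p/q = (4·2 + 1)/(4·1 + 0) = 9/4; p² − 5·q² = 81 − 80 = 1.
  The first convergent with p² − 5·q² = 1 gives the fundamental solution (x₁, y₁) = (9, 4).
Step 2: Apply the recurrence (x_{n+1}, y_{n+1}) = (x₁x_n + 5y₁y_n, x₁y_n + y₁x_n) repeatedly.
  From (x_1, y_1) = (9, 4): x_2 = 9·9 + 5·4·4 = 161; y_2 = 9·4 + 4·9 = 72.
Step 3: Verify x_2² - 5·y_2² = 25921 - 25920 = 1 (should be 1). ✓

(x_1, y_1) = (9, 4); (x_2, y_2) = (161, 72).


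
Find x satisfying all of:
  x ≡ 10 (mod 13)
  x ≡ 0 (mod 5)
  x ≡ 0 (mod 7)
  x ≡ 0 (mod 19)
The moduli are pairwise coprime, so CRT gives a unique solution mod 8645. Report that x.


Product of moduli M = 13 · 5 · 7 · 19 = 8645.
Merge one congruence at a time:
  Start: x ≡ 10 (mod 13).
  Combine with x ≡ 0 (mod 5); new modulus lcm = 65.
    Write x = 10 + 13·t and substitute into x ≡ 0 (mod 5): 13·t ≡ 0 − 10 = -10 (mod 5).
    Reduce coefficients mod 5: 3·t ≡ 0 (mod 5).
    The inverse of 3 mod 5 is 2 (since 3·2 = 6 = 1·5 + 1), so t ≡ 2·0 = 0 ≡ 0 (mod 5).
    Then x = 10 + 13·0 = 10, valid modulo lcm(13, 5) = 65: x ≡ 10 (mod 65).
  Combine with x ≡ 0 (mod 7); new modulus lcm = 455.
    Write x = 10 + 65·t and substitute into x ≡ 0 (mod 7): 65·t ≡ 0 − 10 = -10 (mod 7).
    Reduce coefficients mod 7: 2·t ≡ 4 (mod 7).
    The inverse of 2 mod 7 is 4 (since 2·4 = 8 = 1·7 + 1), so t ≡ 4·4 = 16 ≡ 2 (mod 7).
    Then x = 10 + 65·2 = 140, valid modulo lcm(65, 7) = 455: x ≡ 140 (mod 455).
  Combine with x ≡ 0 (mod 19); new modulus lcm = 8645.
    Write x = 140 + 455·t and substitute into x ≡ 0 (mod 19): 455·t ≡ 0 − 140 = -140 (mod 19).
    Reduce coefficients mod 19: 18·t ≡ 12 (mod 19).
    The inverse of 18 mod 19 is 18 (since 18·18 = 324 = 17·19 + 1), so t ≡ 18·12 = 216 ≡ 7 (mod 19).
    Then x = 140 + 455·7 = 3325, valid modulo lcm(455, 19) = 8645: x ≡ 3325 (mod 8645).
Verify against each original: 3325 mod 13 = 10, 3325 mod 5 = 0, 3325 mod 7 = 0, 3325 mod 19 = 0.

x ≡ 3325 (mod 8645).


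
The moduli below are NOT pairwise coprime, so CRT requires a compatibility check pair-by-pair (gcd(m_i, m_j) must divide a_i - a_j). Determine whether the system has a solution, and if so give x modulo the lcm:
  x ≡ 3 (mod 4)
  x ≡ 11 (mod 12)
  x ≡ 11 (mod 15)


Moduli 4, 12, 15 are not pairwise coprime, so CRT works modulo lcm(m_i) when all pairwise compatibility conditions hold.
Pairwise compatibility: gcd(m_i, m_j) must divide a_i - a_j for every pair.
Merge one congruence at a time:
  Start: x ≡ 3 (mod 4).
  Combine with x ≡ 11 (mod 12): gcd(4, 12) = 4; 11 - 3 = 8, which IS divisible by 4, so compatible.
    Write x = 3 + 4·t and substitute into x ≡ 11 (mod 12): 4·t ≡ 11 − 3 = 8 (mod 12).
    Divide the congruence (and modulus) by g = 4: 1·t ≡ 2 (mod 3).
    So t ≡ 2 (mod 3).
    Then x = 3 + 4·2 = 11, valid modulo lcm(4, 12) = 12: x ≡ 11 (mod 12).
  Combine with x ≡ 11 (mod 15): gcd(12, 15) = 3; 11 - 11 = 0, which IS divisible by 3, so compatible.
    Write x = 11 + 12·t and substitute into x ≡ 11 (mod 15): 12·t ≡ 11 − 11 = 0 (mod 15).
    Divide the congruence (and modulus) by g = 3: 4·t ≡ 0 (mod 5).
    The inverse of 4 mod 5 is 4 (since 4·4 = 16 = 3·5 + 1), so t ≡ 4·0 = 0 ≡ 0 (mod 5).
    Then x = 11 + 12·0 = 11, valid modulo lcm(12, 15) = 60: x ≡ 11 (mod 60).
Verify: 11 mod 4 = 3, 11 mod 12 = 11, 11 mod 15 = 11.

x ≡ 11 (mod 60).


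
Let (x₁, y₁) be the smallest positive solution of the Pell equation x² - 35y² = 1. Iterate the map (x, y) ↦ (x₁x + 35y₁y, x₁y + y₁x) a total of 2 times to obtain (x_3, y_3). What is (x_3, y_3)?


Step 1: Find the fundamental solution (x₁, y₁) of x² - 35y² = 1.
  Expand √35 as a continued fraction. a₀ = ⌊√35⌋ = 5; iterate m_{k+1} = d_k·a_k − m_k, d_{k+1} = (35 − m_{k+1}²)/d_k, a_{k+1} = ⌊(a₀ + m_{k+1})/d_{k+1}⌋ (starting m₀ = 0, d₀ = 1), with convergents p_k = a_k·p_{k-1} + p_{k-2}, q_k = a_k·q_{k-1} + q_{k-2} (p₋₁ = 1, q₋₁ = 0):
  k = 0: a₀ = 5; p₀/q₀ = 5/1; p₀² − 35·q₀² = 25 − 35 = -10.
  k = 1: m = 5, d = 10, a = ⌊(5 + 5)/10⌋ = 1; p/q = (1·5 + 1)/(1·1 + 0) = 6/1; p² − 35·q² = 36 − 35 = 1.
  The first convergent with p² − 35·q² = 1 gives the fundamental solution (x₁, y₁) = (6, 1).
Step 2: Apply the recurrence (x_{n+1}, y_{n+1}) = (x₁x_n + 35y₁y_n, x₁y_n + y₁x_n) repeatedly.
  From (x_1, y_1) = (6, 1): x_2 = 6·6 + 35·1·1 = 71; y_2 = 6·1 + 1·6 = 12.
  From (x_2, y_2) = (71, 12): x_3 = 6·71 + 35·1·12 = 846; y_3 = 6·12 + 1·71 = 143.
Step 3: Verify x_3² - 35·y_3² = 715716 - 715715 = 1 (should be 1). ✓

(x_1, y_1) = (6, 1); (x_3, y_3) = (846, 143).


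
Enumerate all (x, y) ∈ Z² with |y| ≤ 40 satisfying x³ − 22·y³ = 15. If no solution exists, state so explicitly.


The equation is x³ - 22y³ = 15. For fixed y, x³ = 22·y³ + 15, so a solution requires the RHS to be a perfect cube.
Strategy: iterate y from -40 to 40, compute RHS = 22·y³ + 15, and check whether it is a (positive or negative) perfect cube.
Check small values of y:
  y = 0: RHS = 15 is not a perfect cube.
  y = 1: RHS = 37 is not a perfect cube.
  y = -1: RHS = -7 is not a perfect cube.
  y = 2: RHS = 191 is not a perfect cube.
  y = -2: RHS = -161 is not a perfect cube.
  y = 3: RHS = 609 is not a perfect cube.
  y = -3: RHS = -579 is not a perfect cube.
Continuing the search up to |y| = 40 finds no solutions either.
No (x, y) in the scanned range satisfies the equation.

No integer solutions with |y| ≤ 40.


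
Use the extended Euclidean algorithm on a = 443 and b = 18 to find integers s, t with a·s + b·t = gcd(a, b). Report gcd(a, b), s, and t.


Euclidean algorithm on (443, 18) — divide until remainder is 0:
  443 = 24 · 18 + 11
  18 = 1 · 11 + 7
  11 = 1 · 7 + 4
  7 = 1 · 4 + 3
  4 = 1 · 3 + 1
  3 = 3 · 1 + 0
gcd(443, 18) = 1.
Track Bezout coefficients alongside the remainders: start with r₀ = 443 = a·1 + b·0 (s = 1, t = 0) and r₁ = 18 = a·0 + b·1 (s = 0, t = 1); each new remainder r_{k+1} = r_{k-1} − q_k·r_k inherits s_{k+1} = s_{k-1} − q_k·s_k, t_{k+1} = t_{k-1} − q_k·t_k, so r_k = a·s_k + b·t_k at every step:
  q = 24: r = 11, s = 1 − 24·0 = 1, t = 0 − 24·1 = -24  (check: 443·1 + 18·(-24) = 11)
  q = 1: r = 7, s = 0 − 1·1 = -1, t = 1 − 1·(-24) = 25  (check: 443·(-1) + 18·25 = 7)
  q = 1: r = 4, s = 1 − 1·(-1) = 2, t = -24 − 1·25 = -49  (check: 443·2 + 18·(-49) = 4)
  q = 1: r = 3, s = -1 − 1·2 = -3, t = 25 − 1·(-49) = 74  (check: 443·(-3) + 18·74 = 3)
  q = 1: r = 1, s = 2 − 1·(-3) = 5, t = -49 − 1·74 = -123  (check: 443·5 + 18·(-123) = 1)
The row with r = 1 (the gcd) gives the Bezout coefficients s = 5, t = -123.
Result: 443 · (5) + 18 · (-123) = 1.

gcd(443, 18) = 1; s = 5, t = -123 (check: 443·5 + 18·(-123) = 1).


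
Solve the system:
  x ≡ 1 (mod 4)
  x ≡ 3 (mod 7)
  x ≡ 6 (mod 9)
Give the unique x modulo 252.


Moduli 4, 7, 9 are pairwise coprime; by CRT there is a unique solution modulo M = 4 · 7 · 9 = 252.
Solve pairwise, accumulating the modulus:
  Start with x ≡ 1 (mod 4).
  Combine with x ≡ 3 (mod 7): since gcd(4, 7) = 1, we get a unique residue mod 28.
    Write x = 1 + 4·t and substitute into x ≡ 3 (mod 7): 4·t ≡ 3 − 1 = 2 (mod 7).
    The inverse of 4 mod 7 is 2 (since 4·2 = 8 = 1·7 + 1), so t ≡ 2·2 = 4 ≡ 4 (mod 7).
    Then x = 1 + 4·4 = 17, valid modulo lcm(4, 7) = 28: x ≡ 17 (mod 28).
  Combine with x ≡ 6 (mod 9): since gcd(28, 9) = 1, we get a unique residue mod 252.
    Write x = 17 + 28·t and substitute into x ≡ 6 (mod 9): 28·t ≡ 6 − 17 = -11 (mod 9).
    Reduce coefficients mod 9: 1·t ≡ 7 (mod 9).
    So t ≡ 7 (mod 9).
    Then x = 17 + 28·7 = 213, valid modulo lcm(28, 9) = 252: x ≡ 213 (mod 252).
Verify: 213 mod 4 = 1 ✓, 213 mod 7 = 3 ✓, 213 mod 9 = 6 ✓.

x ≡ 213 (mod 252).


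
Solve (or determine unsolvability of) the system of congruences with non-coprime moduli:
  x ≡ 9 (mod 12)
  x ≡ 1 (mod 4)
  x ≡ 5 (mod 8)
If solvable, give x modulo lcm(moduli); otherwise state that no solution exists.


Moduli 12, 4, 8 are not pairwise coprime, so CRT works modulo lcm(m_i) when all pairwise compatibility conditions hold.
Pairwise compatibility: gcd(m_i, m_j) must divide a_i - a_j for every pair.
Merge one congruence at a time:
  Start: x ≡ 9 (mod 12).
  Combine with x ≡ 1 (mod 4): gcd(12, 4) = 4; 1 - 9 = -8, which IS divisible by 4, so compatible.
    Write x = 9 + 12·t and substitute into x ≡ 1 (mod 4): 12·t ≡ 1 − 9 = -8 (mod 4).
    Divide the congruence (and modulus) by g = 4: 3·t ≡ -2 (mod 1).
    Modulo 1 every t works; take t = 0.
    Then x = 9 + 12·0 = 9, valid modulo lcm(12, 4) = 12: x ≡ 9 (mod 12).
  Combine with x ≡ 5 (mod 8): gcd(12, 8) = 4; 5 - 9 = -4, which IS divisible by 4, so compatible.
    Write x = 9 + 12·t and substitute into x ≡ 5 (mod 8): 12·t ≡ 5 − 9 = -4 (mod 8).
    Divide the congruence (and modulus) by g = 4: 3·t ≡ -1 (mod 2).
    Reduce coefficients mod 2: 1·t ≡ 1 (mod 2).
    So t ≡ 1 (mod 2).
    Then x = 9 + 12·1 = 21, valid modulo lcm(12, 8) = 24: x ≡ 21 (mod 24).
Verify: 21 mod 12 = 9, 21 mod 4 = 1, 21 mod 8 = 5.

x ≡ 21 (mod 24).


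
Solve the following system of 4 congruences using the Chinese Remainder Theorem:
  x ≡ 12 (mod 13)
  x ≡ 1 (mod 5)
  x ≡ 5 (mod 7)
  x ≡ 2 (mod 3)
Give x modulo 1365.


Product of moduli M = 13 · 5 · 7 · 3 = 1365.
Merge one congruence at a time:
  Start: x ≡ 12 (mod 13).
  Combine with x ≡ 1 (mod 5); new modulus lcm = 65.
    Write x = 12 + 13·t and substitute into x ≡ 1 (mod 5): 13·t ≡ 1 − 12 = -11 (mod 5).
    Reduce coefficients mod 5: 3·t ≡ 4 (mod 5).
    The inverse of 3 mod 5 is 2 (since 3·2 = 6 = 1·5 + 1), so t ≡ 2·4 = 8 ≡ 3 (mod 5).
    Then x = 12 + 13·3 = 51, valid modulo lcm(13, 5) = 65: x ≡ 51 (mod 65).
  Combine with x ≡ 5 (mod 7); new modulus lcm = 455.
    Write x = 51 + 65·t and substitute into x ≡ 5 (mod 7): 65·t ≡ 5 − 51 = -46 (mod 7).
    Reduce coefficients mod 7: 2·t ≡ 3 (mod 7).
    The inverse of 2 mod 7 is 4 (since 2·4 = 8 = 1·7 + 1), so t ≡ 4·3 = 12 ≡ 5 (mod 7).
    Then x = 51 + 65·5 = 376, valid modulo lcm(65, 7) = 455: x ≡ 376 (mod 455).
  Combine with x ≡ 2 (mod 3); new modulus lcm = 1365.
    Write x = 376 + 455·t and substitute into x ≡ 2 (mod 3): 455·t ≡ 2 − 376 = -374 (mod 3).
    Reduce coefficients mod 3: 2·t ≡ 1 (mod 3).
    The inverse of 2 mod 3 is 2 (since 2·2 = 4 = 1·3 + 1), so t ≡ 2·1 = 2 ≡ 2 (mod 3).
    Then x = 376 + 455·2 = 1286, valid modulo lcm(455, 3) = 1365: x ≡ 1286 (mod 1365).
Verify against each original: 1286 mod 13 = 12, 1286 mod 5 = 1, 1286 mod 7 = 5, 1286 mod 3 = 2.

x ≡ 1286 (mod 1365).


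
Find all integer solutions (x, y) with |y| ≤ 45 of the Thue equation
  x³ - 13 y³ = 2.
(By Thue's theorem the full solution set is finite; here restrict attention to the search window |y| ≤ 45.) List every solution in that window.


The equation is x³ - 13y³ = 2. For fixed y, x³ = 13·y³ + 2, so a solution requires the RHS to be a perfect cube.
Strategy: iterate y from -45 to 45, compute RHS = 13·y³ + 2, and check whether it is a (positive or negative) perfect cube.
Check small values of y:
  y = 0: RHS = 2 is not a perfect cube.
  y = 1: RHS = 15 is not a perfect cube.
  y = -1: RHS = -11 is not a perfect cube.
  y = 2: RHS = 106 is not a perfect cube.
  y = -2: RHS = -102 is not a perfect cube.
  y = 3: RHS = 353 is not a perfect cube.
  y = -3: RHS = -349 is not a perfect cube.
Continuing the search up to |y| = 45 finds no solutions either.
No (x, y) in the scanned range satisfies the equation.

No integer solutions with |y| ≤ 45.


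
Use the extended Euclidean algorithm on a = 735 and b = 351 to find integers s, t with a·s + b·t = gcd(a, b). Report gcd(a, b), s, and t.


Euclidean algorithm on (735, 351) — divide until remainder is 0:
  735 = 2 · 351 + 33
  351 = 10 · 33 + 21
  33 = 1 · 21 + 12
  21 = 1 · 12 + 9
  12 = 1 · 9 + 3
  9 = 3 · 3 + 0
gcd(735, 351) = 3.
Track Bezout coefficients alongside the remainders: start with r₀ = 735 = a·1 + b·0 (s = 1, t = 0) and r₁ = 351 = a·0 + b·1 (s = 0, t = 1); each new remainder r_{k+1} = r_{k-1} − q_k·r_k inherits s_{k+1} = s_{k-1} − q_k·s_k, t_{k+1} = t_{k-1} − q_k·t_k, so r_k = a·s_k + b·t_k at every step:
  q = 2: r = 33, s = 1 − 2·0 = 1, t = 0 − 2·1 = -2  (check: 735·1 + 351·(-2) = 33)
  q = 10: r = 21, s = 0 − 10·1 = -10, t = 1 − 10·(-2) = 21  (check: 735·(-10) + 351·21 = 21)
  q = 1: r = 12, s = 1 − 1·(-10) = 11, t = -2 − 1·21 = -23  (check: 735·11 + 351·(-23) = 12)
  q = 1: r = 9, s = -10 − 1·11 = -21, t = 21 − 1·(-23) = 44  (check: 735·(-21) + 351·44 = 9)
  q = 1: r = 3, s = 11 − 1·(-21) = 32, t = -23 − 1·44 = -67  (check: 735·32 + 351·(-67) = 3)
The row with r = 3 (the gcd) gives the Bezout coefficients s = 32, t = -67.
Result: 735 · (32) + 351 · (-67) = 3.

gcd(735, 351) = 3; s = 32, t = -67 (check: 735·32 + 351·(-67) = 3).


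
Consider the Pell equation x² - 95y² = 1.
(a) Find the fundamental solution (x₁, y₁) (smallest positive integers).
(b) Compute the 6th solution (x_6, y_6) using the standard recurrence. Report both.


Step 1: Find the fundamental solution (x₁, y₁) of x² - 95y² = 1.
  Expand √95 as a continued fraction. a₀ = ⌊√95⌋ = 9; iterate m_{k+1} = d_k·a_k − m_k, d_{k+1} = (95 − m_{k+1}²)/d_k, a_{k+1} = ⌊(a₀ + m_{k+1})/d_{k+1}⌋ (starting m₀ = 0, d₀ = 1), with convergents p_k = a_k·p_{k-1} + p_{k-2}, q_k = a_k·q_{k-1} + q_{k-2} (p₋₁ = 1, q₋₁ = 0):
  k = 0: a₀ = 9; p₀/q₀ = 9/1; p₀² − 95·q₀² = 81 − 95 = -14.
  k = 1: m = 9, d = 14, a = ⌊(9 + 9)/14⌋ = 1; p/q = (1·9 + 1)/(1·1 + 0) = 10/1; p² − 95·q² = 100 − 95 = 5.
  k = 2: m = 5, d = 5, a = ⌊(9 + 5)/5⌋ = 2; p/q = (2·10 + 9)/(2·1 + 1) = 29/3; p² − 95·q² = 841 − 855 = -14.
  k = 3: m = 5, d = 14, a = ⌊(9 + 5)/14⌋ = 1; p/q = (1·29 + 10)/(1·3 + 1) = 39/4; p² − 95·q² = 1521 − 1520 = 1.
  The first convergent with p² − 95·q² = 1 gives the fundamental solution (x₁, y₁) = (39, 4).
Step 2: Apply the recurrence (x_{n+1}, y_{n+1}) = (x₁x_n + 95y₁y_n, x₁y_n + y₁x_n) repeatedly.
  From (x_1, y_1) = (39, 4): x_2 = 39·39 + 95·4·4 = 3041; y_2 = 39·4 + 4·39 = 312.
  From (x_2, y_2) = (3041, 312): x_3 = 39·3041 + 95·4·312 = 237159; y_3 = 39·312 + 4·3041 = 24332.
  From (x_3, y_3) = (237159, 24332): x_4 = 39·237159 + 95·4·24332 = 18495361; y_4 = 39·24332 + 4·237159 = 1897584.
  From (x_4, y_4) = (18495361, 1897584): x_5 = 39·18495361 + 95·4·1897584 = 1442400999; y_5 = 39·1897584 + 4·18495361 = 147987220.
  From (x_5, y_5) = (1442400999, 147987220): x_6 = 39·1442400999 + 95·4·147987220 = 112488782561; y_6 = 39·147987220 + 4·1442400999 = 11541105576.
Step 3: Verify x_6² - 95·y_6² = 12653726202055937718721 - 12653726202055937718720 = 1 (should be 1). ✓

(x_1, y_1) = (39, 4); (x_6, y_6) = (112488782561, 11541105576).


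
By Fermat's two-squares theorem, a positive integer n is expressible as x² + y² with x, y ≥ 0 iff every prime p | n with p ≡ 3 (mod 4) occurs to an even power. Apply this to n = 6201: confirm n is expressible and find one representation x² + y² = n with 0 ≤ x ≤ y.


Step 1: Factor n = 6201 = 3^2 · 13 · 53.
Step 2: Check the mod-4 condition on each prime factor: 3 ≡ 3 (mod 4), exponent 2 (must be even); 13 ≡ 1 (mod 4), exponent 1; 53 ≡ 1 (mod 4), exponent 1.
All primes ≡ 3 (mod 4) appear to even exponent (or don't appear), so by the two-squares theorem n IS expressible as a sum of two squares.
Step 3: Build a representation. Group n = k² · m with k = 3 and m = 13 · 53 = 689 (a product of primes ≡ 1 (mod 4)); a representation of m scales to one of n via (k·x)² + (k·y)² = k²(x² + y²). Each prime p ≡ 1 (mod 4) is itself a sum of two squares; find a² by testing p − a² for a perfect square:
  13: 13 − 1² = 12, 13 − 2² = 9 = 3² ⇒ 13 = 2² + 3².
  53: 53 − 1² = 52, 53 − 2² = 49 = 7² ⇒ 53 = 2² + 7².
  Combine using the Brahmagupta–Fibonacci identity (a² + b²)(c² + d²) = (ac − bd)² + (ad + bc)² = (ac + bd)² + (ad − bc)²:
  13 · 53 = 689: from (2² + 3²)(2² + 7²), take (2·2 − 3·7, 2·7 + 3·2) = (4 − 21, 14 + 6) = (-17, 20); dropping signs (only squares matter) gives (17, 20); check 17² + 20² = 289 + 400 = 689 ✓.
  Scale by k = 3: (3·17, 3·20) = (51, 60).
Step 4: Order so x ≤ y and verify: 51² + 60² = 2601 + 3600 = 6201 = n. ✓

n = 6201 = 51² + 60² (one valid representation with x ≤ y).


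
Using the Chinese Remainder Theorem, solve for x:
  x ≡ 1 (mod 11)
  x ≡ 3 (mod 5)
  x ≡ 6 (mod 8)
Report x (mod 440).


Moduli 11, 5, 8 are pairwise coprime; by CRT there is a unique solution modulo M = 11 · 5 · 8 = 440.
Solve pairwise, accumulating the modulus:
  Start with x ≡ 1 (mod 11).
  Combine with x ≡ 3 (mod 5): since gcd(11, 5) = 1, we get a unique residue mod 55.
    Write x = 1 + 11·t and substitute into x ≡ 3 (mod 5): 11·t ≡ 3 − 1 = 2 (mod 5).
    Reduce coefficients mod 5: 1·t ≡ 2 (mod 5).
    So t ≡ 2 (mod 5).
    Then x = 1 + 11·2 = 23, valid modulo lcm(11, 5) = 55: x ≡ 23 (mod 55).
  Combine with x ≡ 6 (mod 8): since gcd(55, 8) = 1, we get a unique residue mod 440.
    Write x = 23 + 55·t and substitute into x ≡ 6 (mod 8): 55·t ≡ 6 − 23 = -17 (mod 8).
    Reduce coefficients mod 8: 7·t ≡ 7 (mod 8).
    The inverse of 7 mod 8 is 7 (since 7·7 = 49 = 6·8 + 1), so t ≡ 7·7 = 49 ≡ 1 (mod 8).
    Then x = 23 + 55·1 = 78, valid modulo lcm(55, 8) = 440: x ≡ 78 (mod 440).
Verify: 78 mod 11 = 1 ✓, 78 mod 5 = 3 ✓, 78 mod 8 = 6 ✓.

x ≡ 78 (mod 440).


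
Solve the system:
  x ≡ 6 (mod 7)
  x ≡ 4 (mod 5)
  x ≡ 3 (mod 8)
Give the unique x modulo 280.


Moduli 7, 5, 8 are pairwise coprime; by CRT there is a unique solution modulo M = 7 · 5 · 8 = 280.
Solve pairwise, accumulating the modulus:
  Start with x ≡ 6 (mod 7).
  Combine with x ≡ 4 (mod 5): since gcd(7, 5) = 1, we get a unique residue mod 35.
    Write x = 6 + 7·t and substitute into x ≡ 4 (mod 5): 7·t ≡ 4 − 6 = -2 (mod 5).
    Reduce coefficients mod 5: 2·t ≡ 3 (mod 5).
    The inverse of 2 mod 5 is 3 (since 2·3 = 6 = 1·5 + 1), so t ≡ 3·3 = 9 ≡ 4 (mod 5).
    Then x = 6 + 7·4 = 34, valid modulo lcm(7, 5) = 35: x ≡ 34 (mod 35).
  Combine with x ≡ 3 (mod 8): since gcd(35, 8) = 1, we get a unique residue mod 280.
    Write x = 34 + 35·t and substitute into x ≡ 3 (mod 8): 35·t ≡ 3 − 34 = -31 (mod 8).
    Reduce coefficients mod 8: 3·t ≡ 1 (mod 8).
    The inverse of 3 mod 8 is 3 (since 3·3 = 9 = 1·8 + 1), so t ≡ 3·1 = 3 ≡ 3 (mod 8).
    Then x = 34 + 35·3 = 139, valid modulo lcm(35, 8) = 280: x ≡ 139 (mod 280).
Verify: 139 mod 7 = 6 ✓, 139 mod 5 = 4 ✓, 139 mod 8 = 3 ✓.

x ≡ 139 (mod 280).


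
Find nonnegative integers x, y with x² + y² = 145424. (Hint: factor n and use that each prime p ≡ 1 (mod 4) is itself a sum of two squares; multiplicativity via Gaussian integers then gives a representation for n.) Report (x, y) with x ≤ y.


Step 1: Factor n = 145424 = 2^4 · 61 · 149.
Step 2: Check the mod-4 condition on each prime factor: 2 = 2 (special); 61 ≡ 1 (mod 4), exponent 1; 149 ≡ 1 (mod 4), exponent 1.
All primes ≡ 3 (mod 4) appear to even exponent (or don't appear), so by the two-squares theorem n IS expressible as a sum of two squares.
Step 3: Build a representation. Group n = k² · m with k = 4 and m = 61 · 149 = 9089 (a product of primes ≡ 1 (mod 4)); a representation of m scales to one of n via (k·x)² + (k·y)² = k²(x² + y²). Each prime p ≡ 1 (mod 4) is itself a sum of two squares; find a² by testing p − a² for a perfect square:
  61: 61 − 1² = 60, 61 − 2² = 57, 61 − 3² = 52, 61 − 4² = 45, 61 − 5² = 36 = 6² ⇒ 61 = 5² + 6².
  149: 149 − 1² = 148, 149 − 2² = 145, 149 − 3² = 140, 149 − 4² = 133, 149 − 5² = 124, 149 − 6² = 113, 149 − 7² = 100 = 10² ⇒ 149 = 7² + 10².
  Combine using the Brahmagupta–Fibonacci identity (a² + b²)(c² + d²) = (ac − bd)² + (ad + bc)² = (ac + bd)² + (ad − bc)²:
  61 · 149 = 9089: from (5² + 6²)(7² + 10²), take (5·7 − 6·10, 5·10 + 6·7) = (35 − 60, 50 + 42) = (-25, 92); dropping signs (only squares matter) gives (25, 92); check 25² + 92² = 625 + 8464 = 9089 ✓.
  Scale by k = 4: (4·25, 4·92) = (100, 368).
Step 4: Order so x ≤ y and verify: 100² + 368² = 10000 + 135424 = 145424 = n. ✓

n = 145424 = 100² + 368² (one valid representation with x ≤ y).


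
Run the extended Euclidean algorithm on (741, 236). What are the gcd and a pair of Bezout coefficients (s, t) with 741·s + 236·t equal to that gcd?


Euclidean algorithm on (741, 236) — divide until remainder is 0:
  741 = 3 · 236 + 33
  236 = 7 · 33 + 5
  33 = 6 · 5 + 3
  5 = 1 · 3 + 2
  3 = 1 · 2 + 1
  2 = 2 · 1 + 0
gcd(741, 236) = 1.
Track Bezout coefficients alongside the remainders: start with r₀ = 741 = a·1 + b·0 (s = 1, t = 0) and r₁ = 236 = a·0 + b·1 (s = 0, t = 1); each new remainder r_{k+1} = r_{k-1} − q_k·r_k inherits s_{k+1} = s_{k-1} − q_k·s_k, t_{k+1} = t_{k-1} − q_k·t_k, so r_k = a·s_k + b·t_k at every step:
  q = 3: r = 33, s = 1 − 3·0 = 1, t = 0 − 3·1 = -3  (check: 741·1 + 236·(-3) = 33)
  q = 7: r = 5, s = 0 − 7·1 = -7, t = 1 − 7·(-3) = 22  (check: 741·(-7) + 236·22 = 5)
  q = 6: r = 3, s = 1 − 6·(-7) = 43, t = -3 − 6·22 = -135  (check: 741·43 + 236·(-135) = 3)
  q = 1: r = 2, s = -7 − 1·43 = -50, t = 22 − 1·(-135) = 157  (check: 741·(-50) + 236·157 = 2)
  q = 1: r = 1, s = 43 − 1·(-50) = 93, t = -135 − 1·157 = -292  (check: 741·93 + 236·(-292) = 1)
The row with r = 1 (the gcd) gives the Bezout coefficients s = 93, t = -292.
Result: 741 · (93) + 236 · (-292) = 1.

gcd(741, 236) = 1; s = 93, t = -292 (check: 741·93 + 236·(-292) = 1).
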